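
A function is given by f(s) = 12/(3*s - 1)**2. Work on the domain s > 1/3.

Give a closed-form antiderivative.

Since d/ds undoes antidifferentiation here, F'(s) = f(s) is required of F(s).
Check: d/ds[-4/(3*s - 1)] = 12/(9*s**2 - 6*s + 1), which equals f(s).

An antiderivative is F(s) = -4/(3*s - 1).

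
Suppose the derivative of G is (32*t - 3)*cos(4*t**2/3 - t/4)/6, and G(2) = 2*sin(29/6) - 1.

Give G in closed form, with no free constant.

The substitution u = 4*t**2/3 - t/4 works: G'(t) is exactly (dG/du)*(du/dt) for that inner function.
A general antiderivative is 2*sin(4*t**2/3 - t/4) + C.
The condition gives C = 2*sin(29/6) - 1 - (2*sin(29/6)) = -1.
So G(t) = 2*sin(4*t**2/3 - t/4) - 1.
Check: d/dt[2*sin(4*t**2/3 - t/4) - 1] = 16*t*cos(4*t**2/3 - t/4)/3 - cos(4*t**2/3 - t/4)/2, which equals G'(t).

G(t) = 2*sin(4*t**2/3 - t/4) - 1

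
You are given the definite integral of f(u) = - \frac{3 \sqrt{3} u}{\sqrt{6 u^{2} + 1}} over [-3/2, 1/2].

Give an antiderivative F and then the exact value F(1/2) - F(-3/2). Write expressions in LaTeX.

Antiderivative: F(u) = - \frac{\sqrt{3} \sqrt{6 u^{2} + 1}}{2}; value = - \frac{\sqrt{30}}{4} + \frac{\sqrt{174}}{4}

f matches the chain-rule pattern g'(h)*h' with inner function h(u) = 2 u^{2} + \frac{1}{3}; substituting w = h(u) collapses the integral.
F(u) = - \frac{\sqrt{3} \sqrt{6 u^{2} + 1}}{2} is an antiderivative of f.
Check: d/du[- \frac{\sqrt{3} \sqrt{6 u^{2} + 1}}{2}] = - \frac{3 \sqrt{3} u}{\sqrt{6 u^{2} + 1}} = f(u).
F(1/2) = - \frac{\sqrt{30}}{4}; F(-3/2) = - \frac{\sqrt{174}}{4}.
Integral = F(1/2) - F(-3/2) = - \frac{\sqrt{30}}{4} + \frac{\sqrt{174}}{4}.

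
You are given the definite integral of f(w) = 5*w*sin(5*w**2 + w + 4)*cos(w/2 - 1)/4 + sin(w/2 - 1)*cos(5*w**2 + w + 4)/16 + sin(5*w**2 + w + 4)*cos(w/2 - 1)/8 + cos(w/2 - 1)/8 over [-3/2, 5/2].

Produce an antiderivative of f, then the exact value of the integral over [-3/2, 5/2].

Antiderivative: F(w) = -(-2*sin(w/2 - 1) + cos(w/2 - 1)*cos(5*w**2 + w + 4))/8; value = -cos(1/4)*cos(151/4)/8 + cos(7/4)*cos(55/4)/8 + sin(1/4)/4 + sin(7/4)/4

Integrate term by term and add the pieces.
F(w) = -(-2*sin(w/2 - 1) + cos(w/2 - 1)*cos(5*w**2 + w + 4))/8 is an antiderivative of f.
Check: d/dw[-(-2*sin(w/2 - 1) + cos(w/2 - 1)*cos(5*w**2 + w + 4))/8] = 5*w*sin(5*w**2 + w + 4)*cos(w/2 - 1)/4 + sin(w/2 - 1)*cos(5*w**2 + w + 4)/16 + sin(5*w**2 + w + 4)*cos(w/2 - 1)/8 + cos(w/2 - 1)/8 = f(w).
F(5/2) = -cos(1/4)*cos(151/4)/8 + sin(1/4)/4; F(-3/2) = -sin(7/4)/4 - cos(7/4)*cos(55/4)/8.
Integral = F(5/2) - F(-3/2) = -cos(1/4)*cos(151/4)/8 + cos(7/4)*cos(55/4)/8 + sin(1/4)/4 + sin(7/4)/4.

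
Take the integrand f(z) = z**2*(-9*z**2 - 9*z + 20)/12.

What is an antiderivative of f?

A first test for any F(z): its z-derivative must equal f(z) identically.
Check: d/dz[-3*z**5/20 - 3*z**4/16 + 5*z**3/9] = -3*z**4/4 - 3*z**3/4 + 5*z**2/3, which equals f(z).

An antiderivative is F(z) = -3*z**5/20 - 3*z**4/16 + 5*z**3/9.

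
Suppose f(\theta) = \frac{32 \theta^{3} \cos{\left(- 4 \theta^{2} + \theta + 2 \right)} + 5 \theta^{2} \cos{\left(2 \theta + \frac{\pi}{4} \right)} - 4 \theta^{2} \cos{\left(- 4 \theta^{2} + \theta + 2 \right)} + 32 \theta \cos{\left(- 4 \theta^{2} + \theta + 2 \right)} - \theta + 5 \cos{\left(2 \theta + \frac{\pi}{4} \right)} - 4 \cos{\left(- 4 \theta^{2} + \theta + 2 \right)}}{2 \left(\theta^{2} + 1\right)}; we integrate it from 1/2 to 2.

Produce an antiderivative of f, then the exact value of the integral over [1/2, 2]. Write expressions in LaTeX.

Antiderivative: F(\theta) = \frac{- \log{\left(3 \theta^{2} + 3 \right)} + 5 \sin{\left(2 \theta + \frac{\pi}{4} \right)} - 8 \sin{\left(- 4 \theta^{2} + \theta + 2 \right)}}{4}; value = \frac{5 \sin{\left(\frac{\pi}{4} + 4 \right)}}{4} - \frac{5 \sin{\left(\frac{\pi}{4} + 1 \right)}}{4} + 2 \sin{\left(12 \right)} - \frac{\log{\left(15 \right)}}{4} + \frac{\log{\left(\frac{15}{4} \right)}}{4} + 2 \sin{\left(\frac{3}{2} \right)}

Whatever form F(\theta) takes, F'(\theta) = f(\theta) is non-negotiable.
F(\theta) = \frac{- \log{\left(3 \theta^{2} + 3 \right)} + 5 \sin{\left(2 \theta + \frac{\pi}{4} \right)} - 8 \sin{\left(- 4 \theta^{2} + \theta + 2 \right)}}{4} is an antiderivative of f.
Check: d/d\theta[\frac{- \log{\left(3 \theta^{2} + 3 \right)} + 5 \sin{\left(2 \theta + \frac{\pi}{4} \right)} - 8 \sin{\left(- 4 \theta^{2} + \theta + 2 \right)}}{4}] = \frac{32 \theta^{3} \cos{\left(- 4 \theta^{2} + \theta + 2 \right)} + 5 \theta^{2} \cos{\left(2 \theta + \frac{\pi}{4} \right)} - 4 \theta^{2} \cos{\left(- 4 \theta^{2} + \theta + 2 \right)} + 32 \theta \cos{\left(- 4 \theta^{2} + \theta + 2 \right)} - \theta + 5 \cos{\left(2 \theta + \frac{\pi}{4} \right)} - 4 \cos{\left(- 4 \theta^{2} + \theta + 2 \right)}}{2 \theta^{2} + 2}, which equals f(\theta).
F(2) = \frac{5 \sin{\left(\frac{\pi}{4} + 4 \right)}}{4} + 2 \sin{\left(12 \right)} - \frac{\log{\left(15 \right)}}{4}; F(1/2) = - 2 \sin{\left(\frac{3}{2} \right)} - \frac{\log{\left(\frac{15}{4} \right)}}{4} + \frac{5 \sin{\left(\frac{\pi}{4} + 1 \right)}}{4}.
Integral = F(2) - F(1/2) = \frac{5 \sin{\left(\frac{\pi}{4} + 4 \right)}}{4} - \frac{5 \sin{\left(\frac{\pi}{4} + 1 \right)}}{4} + 2 \sin{\left(12 \right)} - \frac{\log{\left(15 \right)}}{4} + \frac{\log{\left(\frac{15}{4} \right)}}{4} + 2 \sin{\left(\frac{3}{2} \right)}.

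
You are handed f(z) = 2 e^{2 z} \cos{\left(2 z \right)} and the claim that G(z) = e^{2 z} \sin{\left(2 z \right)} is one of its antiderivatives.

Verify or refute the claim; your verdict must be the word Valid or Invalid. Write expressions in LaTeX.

d/dz[G] = 2 e^{2 z} \sin{\left(2 z \right)} + 2 e^{2 z} \cos{\left(2 z \right)}
d/dz[G] - f(z) = 2 e^{2 z} \sin{\left(2 z \right)} != 0.

Invalid: d/dz[G] - f = 2 e^{2 z} \sin{\left(2 z \right)}, which is not 0.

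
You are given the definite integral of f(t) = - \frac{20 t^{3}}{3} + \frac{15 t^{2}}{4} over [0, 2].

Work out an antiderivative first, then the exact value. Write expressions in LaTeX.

Antiderivative: F(t) = \frac{- 20 t^{4} + 15 t^{3} - 12}{12}; value = - \frac{50}{3}

Integrate term by term and add the pieces.
F(t) = \frac{- 20 t^{4} + 15 t^{3} - 12}{12} is an antiderivative of f.
Check: d/dt[\frac{- 20 t^{4} + 15 t^{3} - 12}{12}] = - \frac{20 t^{3}}{3} + \frac{15 t^{2}}{4} = f(t).
F(2) = - \frac{53}{3}; F(0) = -1.
Integral = F(2) - F(0) = - \frac{50}{3}.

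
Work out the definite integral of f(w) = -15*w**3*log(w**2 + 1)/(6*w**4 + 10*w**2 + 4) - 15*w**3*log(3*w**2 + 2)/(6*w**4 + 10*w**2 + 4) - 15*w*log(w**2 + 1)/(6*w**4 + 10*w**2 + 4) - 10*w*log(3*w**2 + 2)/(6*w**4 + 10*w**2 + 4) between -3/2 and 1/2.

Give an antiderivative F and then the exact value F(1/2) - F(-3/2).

Antiderivative: F(w) = -5*log(w**2 + 1)*log(3*w**2 + 2)/4; value = -5*log(5/4)*log(11/4)/4 + 5*log(13/4)*log(35/4)/4

f has the shape u'v + uv' for u = -5*log(w**2 + 1)/4 and v = log(3*w**2 + 2) — it is the derivative of the product u*v.
F(w) = -5*log(w**2 + 1)*log(3*w**2 + 2)/4 is an antiderivative of f.
Check: d/dw[-5*log(w**2 + 1)*log(3*w**2 + 2)/4] = (-15*w**3*log(w**2 + 1) - 15*w**3*log(3*w**2 + 2) - 15*w*log(w**2 + 1) - 10*w*log(3*w**2 + 2))/(6*w**4 + 10*w**2 + 4), which equals f(w).
F(1/2) = -5*log(5/4)*log(11/4)/4; F(-3/2) = -5*log(13/4)*log(35/4)/4.
Integral = F(1/2) - F(-3/2) = -5*log(5/4)*log(11/4)/4 + 5*log(13/4)*log(35/4)/4.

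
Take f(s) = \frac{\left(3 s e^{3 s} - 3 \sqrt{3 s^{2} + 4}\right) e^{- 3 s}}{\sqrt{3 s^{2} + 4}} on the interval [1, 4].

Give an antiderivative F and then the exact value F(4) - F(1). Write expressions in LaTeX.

Differentiate the proposed F(s) back; it has to land on f(s) exactly.
F(s) = \sqrt{3 s^{2} + 4} + e^{- 3 s} is an antiderivative of f.
Check: d/ds[\sqrt{3 s^{2} + 4} + e^{- 3 s}] = \frac{\left(3 s e^{3 s} - 3 \sqrt{3 s^{2} + 4}\right) e^{- 3 s}}{\sqrt{3 s^{2} + 4}} = f(s).
F(4) = e^{-12} + 2 \sqrt{13}; F(1) = e^{-3} + \sqrt{7}.
Integral = F(4) - F(1) = - \sqrt{7} - e^{-3} + e^{-12} + 2 \sqrt{13}.

Antiderivative: F(s) = \sqrt{3 s^{2} + 4} + e^{- 3 s}; value = - \sqrt{7} - e^{-3} + e^{-12} + 2 \sqrt{13}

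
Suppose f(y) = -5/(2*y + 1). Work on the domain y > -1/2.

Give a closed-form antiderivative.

An antiderivative is F(y) = -5*log(2*y + 1)/2.

Differentiate the proposed F(y) back; it has to land on f(y) exactly.
Check: d/dy[-5*log(2*y + 1)/2] = -5/(2*y + 1) = f(y).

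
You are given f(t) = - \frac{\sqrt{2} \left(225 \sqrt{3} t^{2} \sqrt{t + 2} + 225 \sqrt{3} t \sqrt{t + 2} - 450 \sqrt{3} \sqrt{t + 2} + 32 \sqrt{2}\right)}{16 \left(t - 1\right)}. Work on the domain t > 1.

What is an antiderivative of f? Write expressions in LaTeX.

A candidate is checked by its d/dt: the result must match f(t).
Check: d/dt[- 5 \left(\frac{3 t}{2} + 3\right)^{\frac{5}{2}} - 4 \log{\left(2 t - 2 \right)}] = \frac{- 225 \sqrt{3} t^{2} \sqrt{t + 2} - 225 \sqrt{3} t \sqrt{t + 2} + 450 \sqrt{3} \sqrt{t + 2} - 32 \sqrt{2}}{8 \sqrt{2} t - 8 \sqrt{2}}, which equals f(t).

An antiderivative is F(t) = - 5 \left(\frac{3 t}{2} + 3\right)^{\frac{5}{2}} - 4 \log{\left(2 t - 2 \right)}.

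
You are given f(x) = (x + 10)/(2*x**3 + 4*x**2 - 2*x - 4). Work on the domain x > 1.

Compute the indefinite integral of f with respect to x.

F(x) = (11*log(x - 1) - 27*log(x + 1) + 16*log(x + 2))/12 + C

Factor the denominator (2*(x - 1)*(x + 1)*(x + 2)) and decompose: f = 4/(3*(x + 2)) - 9/(4*(x + 1)) + 11/(12*(x - 1)); each piece integrates to a log, atan, or power term.
Check: d/dx[(11*log(x - 1) - 27*log(x + 1) + 16*log(x + 2))/12] = (x + 10)/(2*x**3 + 4*x**2 - 2*x - 4) = f(x).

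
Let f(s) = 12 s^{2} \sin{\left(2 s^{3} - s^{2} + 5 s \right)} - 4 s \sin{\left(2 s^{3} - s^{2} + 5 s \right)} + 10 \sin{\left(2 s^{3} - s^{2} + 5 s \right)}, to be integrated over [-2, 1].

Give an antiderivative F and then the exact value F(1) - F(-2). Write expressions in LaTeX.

The substitution u = 2 s^{3} - s^{2} + 5 s works: f is exactly (dF/du)*(du/ds) for that inner function.
F(s) = - 2 \cos{\left(2 s^{3} - s^{2} + 5 s \right)} is an antiderivative of f.
Check: d/ds[- 2 \cos{\left(2 s^{3} - s^{2} + 5 s \right)}] = 12 s^{2} \sin{\left(2 s^{3} - s^{2} + 5 s \right)} - 4 s \sin{\left(2 s^{3} - s^{2} + 5 s \right)} + 10 \sin{\left(2 s^{3} - s^{2} + 5 s \right)} = f(s).
F(1) = - 2 \cos{\left(6 \right)}; F(-2) = - 2 \cos{\left(30 \right)}.
Integral = F(1) - F(-2) = - 2 \cos{\left(6 \right)} + 2 \cos{\left(30 \right)}.

Antiderivative: F(s) = - 2 \cos{\left(2 s^{3} - s^{2} + 5 s \right)}; value = - 2 \cos{\left(6 \right)} + 2 \cos{\left(30 \right)}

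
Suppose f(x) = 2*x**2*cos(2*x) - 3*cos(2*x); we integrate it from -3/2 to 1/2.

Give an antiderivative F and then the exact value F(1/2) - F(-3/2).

Antiderivative: F(x) = x**2*sin(2*x) + x*cos(2*x) - 2*sin(2*x); value = 3*cos(3)/2 - 7*sin(1)/4 + sin(3)/4 + cos(1)/2

Integrate term by term and add the pieces.
F(x) = x**2*sin(2*x) + x*cos(2*x) - 2*sin(2*x) is an antiderivative of f.
Check: d/dx[x**2*sin(2*x) + x*cos(2*x) - 2*sin(2*x)] = 2*x**2*cos(2*x) - 3*cos(2*x) = f(x).
F(1/2) = -7*sin(1)/4 + cos(1)/2; F(-3/2) = -sin(3)/4 - 3*cos(3)/2.
Integral = F(1/2) - F(-3/2) = 3*cos(3)/2 - 7*sin(1)/4 + sin(3)/4 + cos(1)/2.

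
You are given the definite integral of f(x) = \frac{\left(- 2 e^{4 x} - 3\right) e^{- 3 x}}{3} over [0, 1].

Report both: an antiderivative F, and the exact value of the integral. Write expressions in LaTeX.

Antiderivative: F(x) = \frac{\left(1 - 2 e^{4 x}\right) e^{- 3 x}}{3}; value = - \frac{2 e}{3} + \frac{1}{3 e^{3}} + \frac{1}{3}

Differentiate the proposed F(x) back; it has to land on f(x) exactly.
F(x) = \frac{\left(1 - 2 e^{4 x}\right) e^{- 3 x}}{3} is an antiderivative of f.
Check: d/dx[\frac{\left(1 - 2 e^{4 x}\right) e^{- 3 x}}{3}] = \frac{\left(- 2 e^{4 x} - 3\right) e^{- 3 x}}{3} = f(x).
F(1) = - \frac{2 e}{3} + \frac{1}{3 e^{3}}; F(0) = - \frac{1}{3}.
Integral = F(1) - F(0) = - \frac{2 e}{3} + \frac{1}{3 e^{3}} + \frac{1}{3}.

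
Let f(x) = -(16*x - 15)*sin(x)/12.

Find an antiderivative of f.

Recover f(x) by differentiating a candidate F(x); any mismatch rules it out.
Check: d/dx[(16*x*cos(x) - 16*sin(x) - 15*cos(x))/12] = -4*x*sin(x)/3 + 5*sin(x)/4, which equals f(x).

An antiderivative is F(x) = (16*x*cos(x) - 16*sin(x) - 15*cos(x))/12.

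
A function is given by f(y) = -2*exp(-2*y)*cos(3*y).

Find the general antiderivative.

Recover f(y) by differentiating a candidate F(y); any mismatch rules it out.
Check: d/dy[(-6*sin(3*y) + 4*cos(3*y))*exp(-2*y)/13] = -2*exp(-2*y)*cos(3*y) = f(y).

F(y) = (-6*sin(3*y) + 4*cos(3*y))*exp(-2*y)/13 + C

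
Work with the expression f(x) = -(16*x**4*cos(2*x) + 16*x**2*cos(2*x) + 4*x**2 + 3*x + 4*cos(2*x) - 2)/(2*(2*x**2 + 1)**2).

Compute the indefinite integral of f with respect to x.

A candidate is checked by its d/dx: the result must match f(x).
Check: d/dx[2*x/(4*x**2 + 2) - sin(2*x) + 3/(16*x**2 + 8)] = (-16*x**4*cos(2*x) - 16*x**2*cos(2*x) - 4*x**2 - 3*x - 4*cos(2*x) + 2)/(8*x**4 + 8*x**2 + 2), which equals f(x).

F(x) = 2*x/(4*x**2 + 2) - sin(2*x) + 3/(16*x**2 + 8) + C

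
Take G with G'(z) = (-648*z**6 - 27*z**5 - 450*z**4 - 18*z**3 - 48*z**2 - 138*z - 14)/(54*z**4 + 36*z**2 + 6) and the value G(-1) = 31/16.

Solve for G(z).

G(z) = (-144*z**5 - 9*z**4 - 60*z**3 - 132*z**2 - 28*z + 2)/(36*z**2 + 12)

The proposed G(z) is checked by its d/dz: the result must match the given G'(z).
A general antiderivative is -4*z**3 - z**2/4 - z/3 + (5/2 - 4*z/3)/(2*z**2 + 2/3) - 31/12 + C.
The condition gives C = 31/16 - (47/16) = -1.
So G(z) = (-144*z**5 - 9*z**4 - 60*z**3 - 132*z**2 - 28*z + 2)/(36*z**2 + 12).
Check: d/dz[(-144*z**5 - 9*z**4 - 60*z**3 - 132*z**2 - 28*z + 2)/(36*z**2 + 12)] = (-648*z**6 - 27*z**5 - 450*z**4 - 18*z**3 - 48*z**2 - 138*z - 14)/(54*z**4 + 36*z**2 + 6) = G'(z).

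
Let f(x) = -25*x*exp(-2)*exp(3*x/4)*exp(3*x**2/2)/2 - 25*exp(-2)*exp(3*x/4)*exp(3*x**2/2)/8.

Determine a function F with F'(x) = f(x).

An antiderivative is F(x) = -25*exp(-2)*exp(3*x/4)*exp(3*x**2/2)/6.

Recognize the product-rule pattern: f = u'v + uv' with u = -25*exp(x)/6, v = exp(3*x**2/2 - x/4 - 2), so integration by parts undoes it.
Check: d/dx[-25*exp(-2)*exp(3*x/4)*exp(3*x**2/2)/6] = (-100*x*exp(3*x/4)*exp(3*x**2/2) - 25*exp(3*x/4)*exp(3*x**2/2))*exp(-2)/8, which equals f(x).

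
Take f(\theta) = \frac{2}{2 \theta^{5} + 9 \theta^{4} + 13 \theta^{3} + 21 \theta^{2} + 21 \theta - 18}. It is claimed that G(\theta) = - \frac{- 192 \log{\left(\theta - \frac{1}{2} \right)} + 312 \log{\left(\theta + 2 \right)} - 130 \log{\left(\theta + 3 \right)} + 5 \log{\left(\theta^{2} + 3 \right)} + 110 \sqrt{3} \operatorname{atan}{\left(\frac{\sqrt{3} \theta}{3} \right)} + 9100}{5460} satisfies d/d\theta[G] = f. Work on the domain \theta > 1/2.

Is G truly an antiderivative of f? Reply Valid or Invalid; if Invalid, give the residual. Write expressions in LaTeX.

Valid. The derivative of G reproduces f.

d/d\theta[G] = \frac{2}{2 \theta^{5} + 9 \theta^{4} + 13 \theta^{3} + 21 \theta^{2} + 21 \theta - 18}
This equals f(\theta) exactly, so the claim holds.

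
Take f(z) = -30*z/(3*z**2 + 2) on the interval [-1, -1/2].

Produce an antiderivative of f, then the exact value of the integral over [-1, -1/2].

Antiderivative: F(z) = -5*log(z**2/2 + 1/3); value = 5*log(5/6) - 5*log(11/24)

The substitution u = z**2/2 + 1/3 works: f is exactly (dF/du)*(du/dz) for that inner function.
F(z) = -5*log(z**2/2 + 1/3) is an antiderivative of f.
Check: d/dz[-5*log(z**2/2 + 1/3)] = -30*z/(3*z**2 + 2) = f(z).
F(-1/2) = -5*log(11/24); F(-1) = -5*log(5/6).
Integral = F(-1/2) - F(-1) = 5*log(5/6) - 5*log(11/24).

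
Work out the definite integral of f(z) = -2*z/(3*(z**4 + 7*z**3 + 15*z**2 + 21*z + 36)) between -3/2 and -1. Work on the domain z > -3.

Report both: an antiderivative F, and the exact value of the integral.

Factor the denominator (3*(z + 3)*(z + 4)*(z**2 + 3)) and decompose: f = -(3*z + 7)/(114*(z**2 + 3)) - 8/(57*(z + 4)) + 1/(6*(z + 3)); each piece integrates to a log, atan, or power term.
F(z) = log(z + 3)/6 - 8*log(z + 4)/57 - log(z**2 + 3)/76 - 7*sqrt(3)*atan(sqrt(3)*z/3)/342 is an antiderivative of f.
Check: d/dz[log(z + 3)/6 - 8*log(z + 4)/57 - log(z**2 + 3)/76 - 7*sqrt(3)*atan(sqrt(3)*z/3)/342] = -2*z/(3*z**4 + 21*z**3 + 45*z**2 + 63*z + 108), which equals f(z).
F(-1) = -8*log(3)/57 - log(4)/76 + 7*sqrt(3)*pi/2052 + log(2)/6; F(-3/2) = -8*log(5/2)/57 - log(21/4)/76 + 7*sqrt(3)*atan(sqrt(3)/2)/342 + log(3/2)/6.
Integral = F(-1) - F(-3/2) = -8*log(3)/57 - log(3/2)/6 - 7*sqrt(3)*atan(sqrt(3)/2)/342 - log(4)/76 + 7*sqrt(3)*pi/2052 + log(21/4)/76 + log(2)/6 + 8*log(5/2)/57.

Antiderivative: F(z) = log(z + 3)/6 - 8*log(z + 4)/57 - log(z**2 + 3)/76 - 7*sqrt(3)*atan(sqrt(3)*z/3)/342; value = -8*log(3)/57 - log(3/2)/6 - 7*sqrt(3)*atan(sqrt(3)/2)/342 - log(4)/76 + 7*sqrt(3)*pi/2052 + log(21/4)/76 + log(2)/6 + 8*log(5/2)/57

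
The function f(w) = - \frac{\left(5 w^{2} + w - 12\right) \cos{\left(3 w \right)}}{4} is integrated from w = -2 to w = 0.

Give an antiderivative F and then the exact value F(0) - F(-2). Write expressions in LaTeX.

Antiderivative: F(w) = - \frac{45 w^{2} \sin{\left(3 w \right)} + 9 w \sin{\left(3 w \right)} + 30 w \cos{\left(3 w \right)} - 118 \sin{\left(3 w \right)} + 3 \cos{\left(3 w \right)}}{108}; value = - \frac{19 \cos{\left(6 \right)}}{36} - \frac{1}{36} - \frac{11 \sin{\left(6 \right)}}{27}

An antiderivative F(w) passes only if d/dw[F] lands on f(w) exactly.
F(w) = - \frac{45 w^{2} \sin{\left(3 w \right)} + 9 w \sin{\left(3 w \right)} + 30 w \cos{\left(3 w \right)} - 118 \sin{\left(3 w \right)} + 3 \cos{\left(3 w \right)}}{108} is an antiderivative of f.
Check: d/dw[- \frac{45 w^{2} \sin{\left(3 w \right)} + 9 w \sin{\left(3 w \right)} + 30 w \cos{\left(3 w \right)} - 118 \sin{\left(3 w \right)} + 3 \cos{\left(3 w \right)}}{108}] = - \frac{5 w^{2} \cos{\left(3 w \right)}}{4} - \frac{w \cos{\left(3 w \right)}}{4} + 3 \cos{\left(3 w \right)}, which equals f(w).
F(0) = - \frac{1}{36}; F(-2) = \frac{11 \sin{\left(6 \right)}}{27} + \frac{19 \cos{\left(6 \right)}}{36}.
Integral = F(0) - F(-2) = - \frac{19 \cos{\left(6 \right)}}{36} - \frac{1}{36} - \frac{11 \sin{\left(6 \right)}}{27}.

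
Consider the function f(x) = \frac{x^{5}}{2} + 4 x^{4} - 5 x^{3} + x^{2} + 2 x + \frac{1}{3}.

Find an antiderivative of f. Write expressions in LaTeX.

An antiderivative is F(x) = \frac{x \left(5 x^{5} + 48 x^{4} - 75 x^{3} + 20 x^{2} + 60 x + 20\right)}{60}.

Integrate term by term and add the pieces.
Check: d/dx[\frac{x \left(5 x^{5} + 48 x^{4} - 75 x^{3} + 20 x^{2} + 60 x + 20\right)}{60}] = \frac{x^{5}}{2} + 4 x^{4} - 5 x^{3} + x^{2} + 2 x + \frac{1}{3} = f(x).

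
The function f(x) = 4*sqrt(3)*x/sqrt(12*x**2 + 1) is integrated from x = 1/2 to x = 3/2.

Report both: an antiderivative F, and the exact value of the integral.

Antiderivative: F(x) = sqrt(4*x**2 + 1/3); value = -2*sqrt(3)/3 + 2*sqrt(21)/3

f matches the chain-rule pattern g'(h)*h' with inner function h(x) = 4*x**2 + 1/3; substituting u = h(x) collapses the integral.
F(x) = sqrt(4*x**2 + 1/3) is an antiderivative of f.
Check: d/dx[sqrt(4*x**2 + 1/3)] = 4*sqrt(3)*x/sqrt(12*x**2 + 1) = f(x).
F(3/2) = 2*sqrt(21)/3; F(1/2) = 2*sqrt(3)/3.
Integral = F(3/2) - F(1/2) = -2*sqrt(3)/3 + 2*sqrt(21)/3.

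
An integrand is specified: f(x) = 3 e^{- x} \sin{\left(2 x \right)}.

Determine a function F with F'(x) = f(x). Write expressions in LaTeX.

Recover f(x) by differentiating a candidate F(x); any mismatch rules it out.
Check: d/dx[\frac{\left(- 3 \sin{\left(2 x \right)} - 6 \cos{\left(2 x \right)}\right) e^{- x}}{5}] = 3 e^{- x} \sin{\left(2 x \right)} = f(x).

An antiderivative is F(x) = \frac{\left(- 3 \sin{\left(2 x \right)} - 6 \cos{\left(2 x \right)}\right) e^{- x}}{5}.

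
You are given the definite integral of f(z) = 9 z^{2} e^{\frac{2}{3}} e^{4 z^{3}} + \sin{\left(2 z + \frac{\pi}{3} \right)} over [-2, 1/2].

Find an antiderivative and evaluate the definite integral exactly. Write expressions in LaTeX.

The integrand splits into summands that can be handled one at a time.
F(z) = \frac{3 e^{\frac{2}{3}} e^{4 z^{3}}}{4} - \frac{\cos{\left(2 z + \frac{\pi}{3} \right)}}{2} is an antiderivative of f.
Check: d/dz[\frac{3 e^{\frac{2}{3}} e^{4 z^{3}}}{4} - \frac{\cos{\left(2 z + \frac{\pi}{3} \right)}}{2}] = 9 z^{2} e^{\frac{2}{3}} e^{4 z^{3}} + \sin{\left(2 z + \frac{\pi}{3} \right)} = f(z).
F(1/2) = - \frac{\cos{\left(1 + \frac{\pi}{3} \right)}}{2} + \frac{3 e^{\frac{7}{6}}}{4}; F(-2) = \frac{3}{4 e^{\frac{94}{3}}} - \frac{\sin{\left(\frac{\pi}{6} + 4 \right)}}{2}.
Integral = F(1/2) - F(-2) = \frac{\sin{\left(\frac{\pi}{6} + 4 \right)}}{2} - \frac{3}{4 e^{\frac{94}{3}}} - \frac{\cos{\left(1 + \frac{\pi}{3} \right)}}{2} + \frac{3 e^{\frac{7}{6}}}{4}.

Antiderivative: F(z) = \frac{3 e^{\frac{2}{3}} e^{4 z^{3}}}{4} - \frac{\cos{\left(2 z + \frac{\pi}{3} \right)}}{2}; value = \frac{\sin{\left(\frac{\pi}{6} + 4 \right)}}{2} - \frac{3}{4 e^{\frac{94}{3}}} - \frac{\cos{\left(1 + \frac{\pi}{3} \right)}}{2} + \frac{3 e^{\frac{7}{6}}}{4}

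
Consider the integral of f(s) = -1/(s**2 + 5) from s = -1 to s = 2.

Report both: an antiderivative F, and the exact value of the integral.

Antiderivative: F(s) = -sqrt(5)*atan(sqrt(5)*s/5)/5; value = -sqrt(5)*atan(2*sqrt(5)/5)/5 - sqrt(5)*atan(sqrt(5)/5)/5

A first test for any F(s): its s-derivative must equal f(s) identically.
F(s) = -sqrt(5)*atan(sqrt(5)*s/5)/5 is an antiderivative of f.
Check: d/ds[-sqrt(5)*atan(sqrt(5)*s/5)/5] = -1/(s**2 + 5) = f(s).
F(2) = -sqrt(5)*atan(2*sqrt(5)/5)/5; F(-1) = sqrt(5)*atan(sqrt(5)/5)/5.
Integral = F(2) - F(-1) = -sqrt(5)*atan(2*sqrt(5)/5)/5 - sqrt(5)*atan(sqrt(5)/5)/5.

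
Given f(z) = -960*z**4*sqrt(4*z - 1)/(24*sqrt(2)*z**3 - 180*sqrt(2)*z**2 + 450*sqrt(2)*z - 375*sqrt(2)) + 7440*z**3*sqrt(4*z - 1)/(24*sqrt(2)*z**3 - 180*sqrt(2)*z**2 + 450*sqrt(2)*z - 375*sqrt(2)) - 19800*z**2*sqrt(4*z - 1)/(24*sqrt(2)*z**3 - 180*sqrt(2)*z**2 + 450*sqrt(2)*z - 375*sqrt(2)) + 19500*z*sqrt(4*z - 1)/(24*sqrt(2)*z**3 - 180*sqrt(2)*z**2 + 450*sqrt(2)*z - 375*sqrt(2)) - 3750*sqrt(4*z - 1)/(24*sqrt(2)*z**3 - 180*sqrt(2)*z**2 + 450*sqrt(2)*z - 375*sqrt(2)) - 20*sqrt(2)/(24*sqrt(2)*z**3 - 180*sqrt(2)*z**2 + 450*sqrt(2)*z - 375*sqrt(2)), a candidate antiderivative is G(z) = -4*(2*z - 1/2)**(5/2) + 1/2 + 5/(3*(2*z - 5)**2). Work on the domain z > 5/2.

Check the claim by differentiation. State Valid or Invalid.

Valid. The derivative of G reproduces f.

d/dz[G] = (-960*z**4*sqrt(4*z - 1) + 7440*z**3*sqrt(4*z - 1) - 19800*z**2*sqrt(4*z - 1) + 19500*z*sqrt(4*z - 1) - 3750*sqrt(4*z - 1) - 20*sqrt(2))/(24*sqrt(2)*z**3 - 180*sqrt(2)*z**2 + 450*sqrt(2)*z - 375*sqrt(2))
This equals f(z) exactly, so the claim holds.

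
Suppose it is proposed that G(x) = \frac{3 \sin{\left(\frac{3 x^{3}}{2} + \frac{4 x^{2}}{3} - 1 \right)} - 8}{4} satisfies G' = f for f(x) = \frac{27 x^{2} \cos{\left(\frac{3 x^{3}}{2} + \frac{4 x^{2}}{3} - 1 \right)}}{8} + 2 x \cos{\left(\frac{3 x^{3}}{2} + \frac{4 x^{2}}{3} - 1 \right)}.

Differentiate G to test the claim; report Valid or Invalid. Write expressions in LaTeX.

d/dx[G] = \frac{27 x^{2} \cos{\left(\frac{3 x^{3}}{2} + \frac{4 x^{2}}{3} - 1 \right)}}{8} + 2 x \cos{\left(\frac{3 x^{3}}{2} + \frac{4 x^{2}}{3} - 1 \right)}
This equals f(x) exactly, so the claim holds.

Valid - differentiating G returns exactly f.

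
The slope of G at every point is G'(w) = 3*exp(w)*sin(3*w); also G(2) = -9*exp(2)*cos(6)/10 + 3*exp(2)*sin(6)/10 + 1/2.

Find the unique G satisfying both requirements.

For G(w) to be correct, d/dw[G] must agree with the stated G'(w) identically.
A general antiderivative is 3*exp(w)*sin(3*w)/10 - 9*exp(w)*cos(3*w)/10 + C.
The condition gives C = -9*exp(2)*cos(6)/10 + 3*exp(2)*sin(6)/10 + 1/2 - (-9*exp(2)*cos(6)/10 + 3*exp(2)*sin(6)/10) = 1/2.
So G(w) = 3*exp(w)*sin(3*w)/10 - 9*exp(w)*cos(3*w)/10 + 1/2.
Check: d/dw[3*exp(w)*sin(3*w)/10 - 9*exp(w)*cos(3*w)/10 + 1/2] = 3*exp(w)*sin(3*w) = G'(w).

G(w) = 3*exp(w)*sin(3*w)/10 - 9*exp(w)*cos(3*w)/10 + 1/2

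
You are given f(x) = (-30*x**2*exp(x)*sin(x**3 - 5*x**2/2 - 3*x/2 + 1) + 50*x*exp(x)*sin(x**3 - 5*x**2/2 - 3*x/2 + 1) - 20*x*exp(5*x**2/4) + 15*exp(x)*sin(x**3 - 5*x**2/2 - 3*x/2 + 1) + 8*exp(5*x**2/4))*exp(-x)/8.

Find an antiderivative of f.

An antiderivative is F(x) = (-4*exp(5*x**2/4 - x) + 5*cos(x**3 - 5*x**2/2 - 3*x/2 + 1))/4.

A candidate is checked by its d/dx: the result must match f(x).
Check: d/dx[(-4*exp(5*x**2/4 - x) + 5*cos(x**3 - 5*x**2/2 - 3*x/2 + 1))/4] = -15*x**2*sin(x**3 - 5*x**2/2 - 3*x/2 + 1)/4 + 25*x*sin(x**3 - 5*x**2/2 - 3*x/2 + 1)/4 - 5*x*exp(-x)*exp(5*x**2/4)/2 + 15*sin(x**3 - 5*x**2/2 - 3*x/2 + 1)/8 + exp(-x)*exp(5*x**2/4), which equals f(x).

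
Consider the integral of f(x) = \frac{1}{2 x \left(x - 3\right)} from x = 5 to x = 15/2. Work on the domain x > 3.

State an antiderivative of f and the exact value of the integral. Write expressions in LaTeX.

Antiderivative: F(x) = - \frac{\log{\left(x \right)}}{6} + \frac{\log{\left(x - 3 \right)}}{6}; value = - \frac{\log{\left(\frac{15}{2} \right)}}{6} - \frac{\log{\left(2 \right)}}{6} + \frac{\log{\left(\frac{9}{2} \right)}}{6} + \frac{\log{\left(5 \right)}}{6}

The denominator factors as 2 x \left(x - 3\right); partial fractions split f into directly integrable pieces: \frac{1}{6 \left(x - 3\right)} - \frac{1}{6 x}.
F(x) = - \frac{\log{\left(x \right)}}{6} + \frac{\log{\left(x - 3 \right)}}{6} is an antiderivative of f.
Check: d/dx[- \frac{\log{\left(x \right)}}{6} + \frac{\log{\left(x - 3 \right)}}{6}] = \frac{1}{2 x^{2} - 6 x}, which equals f(x).
F(15/2) = - \frac{\log{\left(\frac{15}{2} \right)}}{6} + \frac{\log{\left(\frac{9}{2} \right)}}{6}; F(5) = - \frac{\log{\left(5 \right)}}{6} + \frac{\log{\left(2 \right)}}{6}.
Integral = F(15/2) - F(5) = - \frac{\log{\left(\frac{15}{2} \right)}}{6} - \frac{\log{\left(2 \right)}}{6} + \frac{\log{\left(\frac{9}{2} \right)}}{6} + \frac{\log{\left(5 \right)}}{6}.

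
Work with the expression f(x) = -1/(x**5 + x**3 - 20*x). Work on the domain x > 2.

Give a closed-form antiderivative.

Factor the denominator (x*(x - 2)*(x + 2)*(x**2 + 5)) and decompose: f = -x/(45*(x**2 + 5)) - 1/(72*(x + 2)) - 1/(72*(x - 2)) + 1/(20*x); each piece integrates to a log, atan, or power term.
Check: d/dx[log(x)/20 - log(x**2 - 4)/72 - log(x**2 + 5)/90] = -1/(x**5 + x**3 - 20*x) = f(x).

An antiderivative is F(x) = log(x)/20 - log(x**2 - 4)/72 - log(x**2 + 5)/90.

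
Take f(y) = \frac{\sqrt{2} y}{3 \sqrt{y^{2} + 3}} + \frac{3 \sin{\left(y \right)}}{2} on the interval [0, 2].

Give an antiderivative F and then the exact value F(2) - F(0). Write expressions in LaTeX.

Integrate term by term and add the pieces.
F(y) = \frac{\sqrt{2 y^{2} + 6}}{3} - \frac{3 \cos{\left(y \right)}}{2} is an antiderivative of f.
Check: d/dy[\frac{\sqrt{2 y^{2} + 6}}{3} - \frac{3 \cos{\left(y \right)}}{2}] = \frac{2 \sqrt{2} y + 9 \sqrt{y^{2} + 3} \sin{\left(y \right)}}{6 \sqrt{y^{2} + 3}}, which equals f(y).
F(2) = - \frac{3 \cos{\left(2 \right)}}{2} + \frac{\sqrt{14}}{3}; F(0) = - \frac{3}{2} + \frac{\sqrt{6}}{3}.
Integral = F(2) - F(0) = - \frac{\sqrt{6}}{3} - \frac{3 \cos{\left(2 \right)}}{2} + \frac{\sqrt{14}}{3} + \frac{3}{2}.

Antiderivative: F(y) = \frac{\sqrt{2 y^{2} + 6}}{3} - \frac{3 \cos{\left(y \right)}}{2}; value = - \frac{\sqrt{6}}{3} - \frac{3 \cos{\left(2 \right)}}{2} + \frac{\sqrt{14}}{3} + \frac{3}{2}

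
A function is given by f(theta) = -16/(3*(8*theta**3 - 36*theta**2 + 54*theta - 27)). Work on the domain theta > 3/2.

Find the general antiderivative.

Differentiate the proposed F(theta) back; it has to land on f(theta) exactly.
Check: d/dtheta[4/(3*(2*theta - 3)**2)] = -16/(24*theta**3 - 108*theta**2 + 162*theta - 81), which equals f(theta).

F(theta) = 4/(3*(2*theta - 3)**2) + C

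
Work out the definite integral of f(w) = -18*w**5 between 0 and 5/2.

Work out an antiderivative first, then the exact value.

Antiderivative: F(w) = -3*w**6; value = -46875/64

Differentiate the proposed F(w) back; it has to land on f(w) exactly.
F(w) = -3*w**6 is an antiderivative of f.
Check: d/dw[-3*w**6] = -18*w**5 = f(w).
F(5/2) = -46875/64; F(0) = 0.
Integral = F(5/2) - F(0) = -46875/64.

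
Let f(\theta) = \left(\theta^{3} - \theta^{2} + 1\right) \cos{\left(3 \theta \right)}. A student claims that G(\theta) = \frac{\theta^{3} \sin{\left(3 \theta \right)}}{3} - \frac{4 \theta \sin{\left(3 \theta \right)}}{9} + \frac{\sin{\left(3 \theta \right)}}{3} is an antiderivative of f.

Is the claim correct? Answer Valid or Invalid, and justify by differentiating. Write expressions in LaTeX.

Invalid: d/d\theta[G] - f = \theta^{2} \sin{\left(3 \theta \right)} + \theta^{2} \cos{\left(3 \theta \right)} - \frac{4 \theta \cos{\left(3 \theta \right)}}{3} - \frac{4 \sin{\left(3 \theta \right)}}{9}, which is not 0.

d/d\theta[G] = \theta^{3} \cos{\left(3 \theta \right)} + \theta^{2} \sin{\left(3 \theta \right)} - \frac{4 \theta \cos{\left(3 \theta \right)}}{3} - \frac{4 \sin{\left(3 \theta \right)}}{9} + \cos{\left(3 \theta \right)}
d/d\theta[G] - f(\theta) = \theta^{2} \sin{\left(3 \theta \right)} + \theta^{2} \cos{\left(3 \theta \right)} - \frac{4 \theta \cos{\left(3 \theta \right)}}{3} - \frac{4 \sin{\left(3 \theta \right)}}{9} != 0.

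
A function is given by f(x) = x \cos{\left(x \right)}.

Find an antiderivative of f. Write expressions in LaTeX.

Any candidate F(x) must reproduce f(x) exactly when differentiated.
Check: d/dx[x \sin{\left(x \right)} + \cos{\left(x \right)}] = x \cos{\left(x \right)} = f(x).

An antiderivative is F(x) = x \sin{\left(x \right)} + \cos{\left(x \right)}.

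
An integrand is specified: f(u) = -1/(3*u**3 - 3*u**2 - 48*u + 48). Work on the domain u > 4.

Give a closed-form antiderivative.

An antiderivative is F(u) = -log(u - 4)/72 + log(u - 1)/45 - log(u + 4)/120.

The denominator factors as 3*(u - 4)*(u - 1)*(u + 4); partial fractions split f into directly integrable pieces: -1/(120*(u + 4)) + 1/(45*(u - 1)) - 1/(72*(u - 4)).
Check: d/du[-log(u - 4)/72 + log(u - 1)/45 - log(u + 4)/120] = -1/(3*u**3 - 3*u**2 - 48*u + 48) = f(u).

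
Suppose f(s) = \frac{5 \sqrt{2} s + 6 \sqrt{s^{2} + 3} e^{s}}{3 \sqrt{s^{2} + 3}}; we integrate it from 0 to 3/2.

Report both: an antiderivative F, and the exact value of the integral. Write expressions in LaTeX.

Differentiate the proposed F(s) back; it has to land on f(s) exactly.
F(s) = \frac{5 \sqrt{2} \sqrt{s^{2} + 3} + 6 e^{s}}{3} is an antiderivative of f.
Check: d/ds[\frac{5 \sqrt{2} \sqrt{s^{2} + 3} + 6 e^{s}}{3}] = \frac{5 \sqrt{2} s + 6 \sqrt{s^{2} + 3} e^{s}}{3 \sqrt{s^{2} + 3}} = f(s).
F(3/2) = \frac{5 \sqrt{42}}{6} + 2 e^{\frac{3}{2}}; F(0) = 2 + \frac{5 \sqrt{6}}{3}.
Integral = F(3/2) - F(0) = - \frac{5 \sqrt{6}}{3} - 2 + \frac{5 \sqrt{42}}{6} + 2 e^{\frac{3}{2}}.

Antiderivative: F(s) = \frac{5 \sqrt{2} \sqrt{s^{2} + 3} + 6 e^{s}}{3}; value = - \frac{5 \sqrt{6}}{3} - 2 + \frac{5 \sqrt{42}}{6} + 2 e^{\frac{3}{2}}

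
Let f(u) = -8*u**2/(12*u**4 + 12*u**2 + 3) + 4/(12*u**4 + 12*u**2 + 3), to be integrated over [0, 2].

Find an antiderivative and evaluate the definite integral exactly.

Antiderivative: F(u) = 4*u/(3*(2*u**2 + 1)); value = 8/27

Recognize the product-rule pattern: f = v'r + vr' with v = 4*u/3, r = 1/(2*u**2 + 1), so integration by parts undoes it.
F(u) = 4*u/(3*(2*u**2 + 1)) is an antiderivative of f.
Check: d/du[4*u/(3*(2*u**2 + 1))] = (4 - 8*u**2)/(12*u**4 + 12*u**2 + 3), which equals f(u).
F(2) = 8/27; F(0) = 0.
Integral = F(2) - F(0) = 8/27.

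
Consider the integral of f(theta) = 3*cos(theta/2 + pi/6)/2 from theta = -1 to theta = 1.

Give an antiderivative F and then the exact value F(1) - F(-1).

For F(theta) to be correct the identity F'(theta) - f(theta) = 0 must hold.
F(theta) = 3*sin(theta/2 + pi/6) is an antiderivative of f.
Check: d/dtheta[3*sin(theta/2 + pi/6)] = 3*cos(theta/2 + pi/6)/2 = f(theta).
F(1) = 3*sin(1/2 + pi/6); F(-1) = 3*cos(1/2 + pi/3).
Integral = F(1) - F(-1) = -3*cos(1/2 + pi/3) + 3*sin(1/2 + pi/6).

Antiderivative: F(theta) = 3*sin(theta/2 + pi/6); value = -3*cos(1/2 + pi/3) + 3*sin(1/2 + pi/6)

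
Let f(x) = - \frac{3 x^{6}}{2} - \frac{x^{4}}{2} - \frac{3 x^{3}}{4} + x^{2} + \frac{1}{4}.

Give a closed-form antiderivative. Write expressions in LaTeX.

Integrate term by term and add the pieces.
Check: d/dx[- \frac{3 x^{7}}{14} - \frac{x^{5}}{10} - \frac{3 x^{4}}{16} + \frac{x^{3}}{3} + \frac{x}{4}] = - \frac{3 x^{6}}{2} - \frac{x^{4}}{2} - \frac{3 x^{3}}{4} + x^{2} + \frac{1}{4} = f(x).

An antiderivative is F(x) = - \frac{3 x^{7}}{14} - \frac{x^{5}}{10} - \frac{3 x^{4}}{16} + \frac{x^{3}}{3} + \frac{x}{4}.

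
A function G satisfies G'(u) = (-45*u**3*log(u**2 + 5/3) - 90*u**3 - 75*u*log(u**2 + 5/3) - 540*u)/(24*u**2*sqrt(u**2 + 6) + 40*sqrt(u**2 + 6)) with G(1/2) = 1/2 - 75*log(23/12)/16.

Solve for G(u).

Recognize the product-rule pattern: G'(u) = v'r + vr' with v = -15*sqrt(u**2 + 6)/8, r = log(u**2 + 5/3), so integration by parts undoes it.
A general antiderivative is -15*sqrt(u**2 + 6)*log(u**2 + 5/3)/8 + C.
The condition gives C = 1/2 - 75*log(23/12)/16 - (-75*log(23/12)/16) = 1/2.
So G(u) = -15*sqrt(u**2 + 6)*log(u**2 + 5/3)/8 + 1/2.
Check: d/du[-15*sqrt(u**2 + 6)*log(u**2 + 5/3)/8 + 1/2] = (-45*u**3*log(u**2 + 5/3) - 90*u**3 - 75*u*log(u**2 + 5/3) - 540*u)/(24*u**2*sqrt(u**2 + 6) + 40*sqrt(u**2 + 6)) = G'(u).

G(u) = -15*sqrt(u**2 + 6)*log(u**2 + 5/3)/8 + 1/2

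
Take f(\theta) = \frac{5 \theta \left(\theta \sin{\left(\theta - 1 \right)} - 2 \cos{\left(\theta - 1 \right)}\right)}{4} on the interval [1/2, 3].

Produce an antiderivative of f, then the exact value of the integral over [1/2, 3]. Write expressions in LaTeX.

Antiderivative: F(\theta) = - \frac{5 \theta^{2} \cos{\left(\theta - 1 \right)}}{4}; value = \frac{5 \cos{\left(\frac{1}{2} \right)}}{16} - \frac{45 \cos{\left(2 \right)}}{4}

f has the shape u'v + uv' for u = - \frac{5 \theta^{2}}{4} and v = \cos{\left(\theta - 1 \right)} — it is the derivative of the product u*v.
F(\theta) = - \frac{5 \theta^{2} \cos{\left(\theta - 1 \right)}}{4} is an antiderivative of f.
Check: d/d\theta[- \frac{5 \theta^{2} \cos{\left(\theta - 1 \right)}}{4}] = \frac{5 \theta^{2} \sin{\left(\theta - 1 \right)}}{4} - \frac{5 \theta \cos{\left(\theta - 1 \right)}}{2}, which equals f(\theta).
F(3) = - \frac{45 \cos{\left(2 \right)}}{4}; F(1/2) = - \frac{5 \cos{\left(\frac{1}{2} \right)}}{16}.
Integral = F(3) - F(1/2) = \frac{5 \cos{\left(\frac{1}{2} \right)}}{16} - \frac{45 \cos{\left(2 \right)}}{4}.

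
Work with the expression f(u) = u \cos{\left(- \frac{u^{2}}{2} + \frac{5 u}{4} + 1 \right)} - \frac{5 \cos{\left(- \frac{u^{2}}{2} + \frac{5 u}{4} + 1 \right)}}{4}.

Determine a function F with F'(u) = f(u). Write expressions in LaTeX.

An antiderivative is F(u) = - \sin{\left(- \frac{u^{2}}{2} + \frac{5 u}{4} + 1 \right)}.

f matches the chain-rule pattern g'(h)*h' with inner function h(u) = - \frac{u^{2}}{2} + \frac{5 u}{4} + 1; substituting w = h(u) collapses the integral.
Check: d/du[- \sin{\left(- \frac{u^{2}}{2} + \frac{5 u}{4} + 1 \right)}] = u \cos{\left(- \frac{u^{2}}{2} + \frac{5 u}{4} + 1 \right)} - \frac{5 \cos{\left(- \frac{u^{2}}{2} + \frac{5 u}{4} + 1 \right)}}{4} = f(u).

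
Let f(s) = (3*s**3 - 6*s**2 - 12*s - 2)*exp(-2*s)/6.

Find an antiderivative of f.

Recognize the product-rule pattern: f = u'v + uv' with u = -s**3/4 + s**2/8 + 9*s/8 + 35/48, v = exp(-2*s), so integration by parts undoes it.
Check: d/ds[-(12*s**3 - 6*s**2 - 54*s - 35)*exp(-2*s)/48] = (3*s**3 - 6*s**2 - 12*s - 2)*exp(-2*s)/6 = f(s).

An antiderivative is F(s) = -(12*s**3 - 6*s**2 - 54*s - 35)*exp(-2*s)/48.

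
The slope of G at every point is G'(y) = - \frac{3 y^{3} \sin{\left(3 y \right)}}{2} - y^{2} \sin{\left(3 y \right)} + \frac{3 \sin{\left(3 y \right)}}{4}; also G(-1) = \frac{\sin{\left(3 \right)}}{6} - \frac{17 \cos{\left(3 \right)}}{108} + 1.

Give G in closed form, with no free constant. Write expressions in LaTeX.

The integrand splits into summands that can be handled one at a time.
A general antiderivative is \frac{y^{3} \cos{\left(3 y \right)}}{2} - \frac{y^{2} \sin{\left(3 y \right)}}{2} + \frac{y^{2} \cos{\left(3 y \right)}}{3} - \frac{2 y \sin{\left(3 y \right)}}{9} - \frac{y \cos{\left(3 y \right)}}{3} + \frac{\sin{\left(3 y \right)}}{9} - \frac{35 \cos{\left(3 y \right)}}{108} + C.
The condition gives C = \frac{\sin{\left(3 \right)}}{6} - \frac{17 \cos{\left(3 \right)}}{108} + 1 - (\frac{\sin{\left(3 \right)}}{6} - \frac{17 \cos{\left(3 \right)}}{108}) = 1.
So G(y) = \frac{54 y^{3} \cos{\left(3 y \right)} - 54 y^{2} \sin{\left(3 y \right)} + 36 y^{2} \cos{\left(3 y \right)} - 24 y \sin{\left(3 y \right)} - 36 y \cos{\left(3 y \right)} + 12 \sin{\left(3 y \right)} - 35 \cos{\left(3 y \right)} + 108}{108}.
Check: d/dy[\frac{54 y^{3} \cos{\left(3 y \right)} - 54 y^{2} \sin{\left(3 y \right)} + 36 y^{2} \cos{\left(3 y \right)} - 24 y \sin{\left(3 y \right)} - 36 y \cos{\left(3 y \right)} + 12 \sin{\left(3 y \right)} - 35 \cos{\left(3 y \right)} + 108}{108}] = - \frac{3 y^{3} \sin{\left(3 y \right)}}{2} - y^{2} \sin{\left(3 y \right)} + \frac{3 \sin{\left(3 y \right)}}{4} = G'(y).

G(y) = \frac{54 y^{3} \cos{\left(3 y \right)} - 54 y^{2} \sin{\left(3 y \right)} + 36 y^{2} \cos{\left(3 y \right)} - 24 y \sin{\left(3 y \right)} - 36 y \cos{\left(3 y \right)} + 12 \sin{\left(3 y \right)} - 35 \cos{\left(3 y \right)} + 108}{108}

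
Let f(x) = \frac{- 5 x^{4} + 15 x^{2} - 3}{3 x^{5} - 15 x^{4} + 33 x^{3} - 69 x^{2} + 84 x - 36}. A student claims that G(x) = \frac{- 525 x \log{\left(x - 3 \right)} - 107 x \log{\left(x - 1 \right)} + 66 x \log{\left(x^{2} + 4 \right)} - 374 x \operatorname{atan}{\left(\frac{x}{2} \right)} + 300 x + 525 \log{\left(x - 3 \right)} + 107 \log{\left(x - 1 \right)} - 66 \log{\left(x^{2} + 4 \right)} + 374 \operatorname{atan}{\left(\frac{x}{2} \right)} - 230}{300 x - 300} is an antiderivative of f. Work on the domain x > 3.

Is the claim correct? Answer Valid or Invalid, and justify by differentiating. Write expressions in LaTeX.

d/dx[G] = \frac{- 5 x^{4} + 15 x^{2} - 3}{3 x^{5} - 15 x^{4} + 33 x^{3} - 69 x^{2} + 84 x - 36}
This equals f(x) exactly, so the claim holds.

Valid - differentiating G returns exactly f.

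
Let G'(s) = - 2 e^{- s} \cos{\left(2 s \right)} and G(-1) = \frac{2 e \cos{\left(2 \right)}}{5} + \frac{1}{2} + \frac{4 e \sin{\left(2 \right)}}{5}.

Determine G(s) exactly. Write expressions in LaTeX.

Whatever form G(s) takes, its d/ds must return the stated G'(s).
A general antiderivative is - \frac{4 e^{- s} \sin{\left(2 s \right)}}{5} + \frac{2 e^{- s} \cos{\left(2 s \right)}}{5} + C.
The condition gives C = \frac{2 e \cos{\left(2 \right)}}{5} + \frac{1}{2} + \frac{4 e \sin{\left(2 \right)}}{5} - (\frac{2 e \cos{\left(2 \right)}}{5} + \frac{4 e \sin{\left(2 \right)}}{5}) = \frac{1}{2}.
So G(s) = \frac{1}{2} - \frac{4 e^{- s} \sin{\left(2 s \right)}}{5} + \frac{2 e^{- s} \cos{\left(2 s \right)}}{5}.
Check: d/ds[\frac{1}{2} - \frac{4 e^{- s} \sin{\left(2 s \right)}}{5} + \frac{2 e^{- s} \cos{\left(2 s \right)}}{5}] = - 2 e^{- s} \cos{\left(2 s \right)} = G'(s).

G(s) = \frac{1}{2} - \frac{4 e^{- s} \sin{\left(2 s \right)}}{5} + \frac{2 e^{- s} \cos{\left(2 s \right)}}{5}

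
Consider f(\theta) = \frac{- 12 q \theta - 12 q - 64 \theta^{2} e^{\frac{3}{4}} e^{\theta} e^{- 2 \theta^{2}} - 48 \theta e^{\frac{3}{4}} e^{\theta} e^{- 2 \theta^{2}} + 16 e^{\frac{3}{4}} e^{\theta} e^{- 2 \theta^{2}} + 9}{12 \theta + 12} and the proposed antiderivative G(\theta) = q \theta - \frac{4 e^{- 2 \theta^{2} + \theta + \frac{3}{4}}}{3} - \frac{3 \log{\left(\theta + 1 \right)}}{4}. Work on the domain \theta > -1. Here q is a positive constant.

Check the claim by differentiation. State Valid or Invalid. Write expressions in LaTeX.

d/d\theta[G] = \frac{12 q \theta + 12 q + 64 \theta^{2} e^{\frac{3}{4}} e^{\theta} e^{- 2 \theta^{2}} + 48 \theta e^{\frac{3}{4}} e^{\theta} e^{- 2 \theta^{2}} - 16 e^{\frac{3}{4}} e^{\theta} e^{- 2 \theta^{2}} - 9}{12 \theta + 12}
d/d\theta[G] - f(\theta) = \frac{12 q \theta e^{2 \theta^{2}} + 12 q e^{2 \theta^{2}} + 64 \theta^{2} e^{\frac{3}{4}} e^{\theta} + 48 \theta e^{\frac{3}{4}} e^{\theta} - 16 e^{\frac{3}{4}} e^{\theta} - 9 e^{2 \theta^{2}}}{6 \theta e^{2 \theta^{2}} + 6 e^{2 \theta^{2}}} != 0.

Invalid: d/d\theta[G] - f = \frac{12 q \theta e^{2 \theta^{2}} + 12 q e^{2 \theta^{2}} + 64 \theta^{2} e^{\frac{3}{4}} e^{\theta} + 48 \theta e^{\frac{3}{4}} e^{\theta} - 16 e^{\frac{3}{4}} e^{\theta} - 9 e^{2 \theta^{2}}}{6 \theta e^{2 \theta^{2}} + 6 e^{2 \theta^{2}}}, which is not 0.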